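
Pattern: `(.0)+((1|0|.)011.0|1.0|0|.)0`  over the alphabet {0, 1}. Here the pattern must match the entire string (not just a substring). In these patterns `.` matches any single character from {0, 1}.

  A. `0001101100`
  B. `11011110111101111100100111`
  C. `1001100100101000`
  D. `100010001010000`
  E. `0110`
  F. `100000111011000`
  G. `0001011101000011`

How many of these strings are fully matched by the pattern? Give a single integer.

0

A. `0001101100` → no match
B → no match — must end with `0`
C → no match
D → no match
E. `0110` → no match
F → no match
G → no match — must end with `0`
Total matched: 0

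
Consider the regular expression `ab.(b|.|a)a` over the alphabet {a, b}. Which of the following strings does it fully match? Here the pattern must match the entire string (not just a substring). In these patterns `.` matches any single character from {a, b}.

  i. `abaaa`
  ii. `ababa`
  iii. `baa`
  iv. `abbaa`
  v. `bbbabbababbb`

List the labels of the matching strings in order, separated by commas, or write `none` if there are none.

i → match
ii → match
iii → no match — must start with `ab`
iv → match
v → no match — must start with `ab`

i, ii, iv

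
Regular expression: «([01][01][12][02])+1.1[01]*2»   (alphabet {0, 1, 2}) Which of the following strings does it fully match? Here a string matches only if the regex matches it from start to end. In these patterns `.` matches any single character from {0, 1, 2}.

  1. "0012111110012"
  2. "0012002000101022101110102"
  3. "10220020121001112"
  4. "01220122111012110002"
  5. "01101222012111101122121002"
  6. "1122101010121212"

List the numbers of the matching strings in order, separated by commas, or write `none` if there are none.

1 → match
2 → match
3 → match
4 → match
5 → no match
6 → match

1, 2, 3, 4, 6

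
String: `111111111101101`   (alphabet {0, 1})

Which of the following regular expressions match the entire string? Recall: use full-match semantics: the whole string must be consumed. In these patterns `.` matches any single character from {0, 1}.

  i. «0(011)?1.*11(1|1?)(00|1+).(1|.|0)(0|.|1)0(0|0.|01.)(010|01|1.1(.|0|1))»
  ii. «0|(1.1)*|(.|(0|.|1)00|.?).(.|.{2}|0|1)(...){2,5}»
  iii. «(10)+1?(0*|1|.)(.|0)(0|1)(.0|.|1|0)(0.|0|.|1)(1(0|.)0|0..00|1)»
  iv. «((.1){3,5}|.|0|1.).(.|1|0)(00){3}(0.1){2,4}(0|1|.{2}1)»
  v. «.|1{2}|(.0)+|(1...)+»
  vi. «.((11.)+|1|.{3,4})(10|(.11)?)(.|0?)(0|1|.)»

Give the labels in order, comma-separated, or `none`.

ii, vi

i → no match — must start with `0`
ii → match
iii → no match — must start with `10`
iv → no match
v → no match
vi → match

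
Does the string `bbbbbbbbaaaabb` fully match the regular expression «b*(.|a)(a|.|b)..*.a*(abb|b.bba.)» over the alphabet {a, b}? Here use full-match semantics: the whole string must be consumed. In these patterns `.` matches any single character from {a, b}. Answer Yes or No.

Yes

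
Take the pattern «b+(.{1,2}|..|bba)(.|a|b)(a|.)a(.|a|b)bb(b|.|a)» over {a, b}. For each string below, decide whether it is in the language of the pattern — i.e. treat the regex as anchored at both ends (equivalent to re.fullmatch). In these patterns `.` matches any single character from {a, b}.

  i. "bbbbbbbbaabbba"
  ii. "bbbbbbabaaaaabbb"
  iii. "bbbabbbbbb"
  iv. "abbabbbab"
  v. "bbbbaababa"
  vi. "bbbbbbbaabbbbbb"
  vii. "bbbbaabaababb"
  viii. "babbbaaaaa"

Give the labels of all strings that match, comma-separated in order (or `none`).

i

i → match
ii → no match
iii → no match
iv → no match — must start with "b"
v → no match
vi → no match
vii → no match
viii → no match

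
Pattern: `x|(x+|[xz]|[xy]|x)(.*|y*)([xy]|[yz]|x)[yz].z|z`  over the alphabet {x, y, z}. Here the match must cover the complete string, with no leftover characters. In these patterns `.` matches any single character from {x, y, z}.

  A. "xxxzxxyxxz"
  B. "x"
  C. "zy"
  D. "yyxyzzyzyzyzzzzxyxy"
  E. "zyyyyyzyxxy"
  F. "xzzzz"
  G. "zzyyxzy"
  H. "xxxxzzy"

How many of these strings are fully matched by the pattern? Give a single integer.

A → no match
B → match
C → no match
D → no match
E → no match
F → match
G → no match
H → no match
Total matched: 2

2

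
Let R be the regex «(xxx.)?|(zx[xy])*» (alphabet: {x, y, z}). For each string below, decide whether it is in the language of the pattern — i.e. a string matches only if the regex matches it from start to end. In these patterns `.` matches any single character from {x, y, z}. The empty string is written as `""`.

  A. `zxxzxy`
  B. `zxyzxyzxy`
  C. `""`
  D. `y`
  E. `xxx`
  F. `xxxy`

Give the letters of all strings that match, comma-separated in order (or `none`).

A, B, C, F

A → match
B → match
C → match
D → no match
E → no match
F → match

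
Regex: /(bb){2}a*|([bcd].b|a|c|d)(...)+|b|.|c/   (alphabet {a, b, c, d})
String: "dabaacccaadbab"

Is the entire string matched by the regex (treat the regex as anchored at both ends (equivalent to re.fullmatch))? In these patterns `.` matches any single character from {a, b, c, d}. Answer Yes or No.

No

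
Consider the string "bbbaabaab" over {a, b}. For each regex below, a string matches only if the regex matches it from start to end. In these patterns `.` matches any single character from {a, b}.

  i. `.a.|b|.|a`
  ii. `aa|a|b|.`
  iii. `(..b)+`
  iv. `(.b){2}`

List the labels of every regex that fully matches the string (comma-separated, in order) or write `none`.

i → no match
ii → no match
iii → match
iv → no match

iii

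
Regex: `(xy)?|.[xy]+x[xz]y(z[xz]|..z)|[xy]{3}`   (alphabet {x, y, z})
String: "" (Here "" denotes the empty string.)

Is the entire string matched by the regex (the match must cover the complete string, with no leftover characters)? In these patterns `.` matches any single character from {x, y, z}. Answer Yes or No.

Yes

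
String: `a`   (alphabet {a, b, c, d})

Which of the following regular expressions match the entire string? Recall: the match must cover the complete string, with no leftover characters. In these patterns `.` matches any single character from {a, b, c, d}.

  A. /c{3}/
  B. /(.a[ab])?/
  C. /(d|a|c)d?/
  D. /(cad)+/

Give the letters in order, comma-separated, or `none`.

C

A → no match — must start with `c`
B → no match
C → match
D → no match — must start with `cad`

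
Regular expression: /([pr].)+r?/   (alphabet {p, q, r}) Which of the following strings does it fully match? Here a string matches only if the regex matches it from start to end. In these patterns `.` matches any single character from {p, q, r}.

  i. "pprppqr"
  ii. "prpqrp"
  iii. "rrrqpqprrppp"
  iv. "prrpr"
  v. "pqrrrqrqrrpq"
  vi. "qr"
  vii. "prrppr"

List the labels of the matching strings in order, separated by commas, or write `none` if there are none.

i, ii, iii, iv, v, vii

i → match
ii → match
iii → match
iv → match
v → match
vi → no match
vii → match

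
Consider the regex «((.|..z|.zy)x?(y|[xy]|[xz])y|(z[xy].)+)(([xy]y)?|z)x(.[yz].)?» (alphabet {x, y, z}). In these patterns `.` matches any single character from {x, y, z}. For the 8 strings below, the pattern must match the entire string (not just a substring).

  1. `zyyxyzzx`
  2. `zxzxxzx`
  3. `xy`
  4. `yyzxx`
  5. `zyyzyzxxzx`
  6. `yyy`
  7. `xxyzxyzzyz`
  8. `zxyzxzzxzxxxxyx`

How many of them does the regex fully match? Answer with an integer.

2

1 → no match
2 → match
3 → no match
4 → no match
5 → match
6 → no match
7 → no match
8 → no match
Total matched: 2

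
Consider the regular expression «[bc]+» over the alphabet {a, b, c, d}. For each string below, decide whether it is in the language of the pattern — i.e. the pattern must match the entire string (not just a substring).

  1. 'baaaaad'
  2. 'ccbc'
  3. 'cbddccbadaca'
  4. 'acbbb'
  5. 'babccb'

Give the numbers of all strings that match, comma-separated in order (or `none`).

1. 'baaaaad' → no match
2. 'ccbc' → match
3. 'cbddccbadaca' → no match
4. 'acbbb' → no match
5. 'babccb' → no match

2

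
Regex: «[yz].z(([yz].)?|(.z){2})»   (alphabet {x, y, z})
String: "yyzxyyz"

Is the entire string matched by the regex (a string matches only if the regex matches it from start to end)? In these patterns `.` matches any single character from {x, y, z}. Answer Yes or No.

No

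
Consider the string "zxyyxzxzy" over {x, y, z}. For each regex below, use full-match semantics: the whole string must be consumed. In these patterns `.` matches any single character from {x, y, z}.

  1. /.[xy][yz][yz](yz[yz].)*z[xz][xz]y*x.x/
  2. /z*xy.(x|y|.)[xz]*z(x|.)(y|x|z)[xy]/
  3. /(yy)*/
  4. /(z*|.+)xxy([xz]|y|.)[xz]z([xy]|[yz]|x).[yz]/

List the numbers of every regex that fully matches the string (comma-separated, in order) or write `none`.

1 → no match — must end with "x"
2 → match
3 → no match
4 → no match

2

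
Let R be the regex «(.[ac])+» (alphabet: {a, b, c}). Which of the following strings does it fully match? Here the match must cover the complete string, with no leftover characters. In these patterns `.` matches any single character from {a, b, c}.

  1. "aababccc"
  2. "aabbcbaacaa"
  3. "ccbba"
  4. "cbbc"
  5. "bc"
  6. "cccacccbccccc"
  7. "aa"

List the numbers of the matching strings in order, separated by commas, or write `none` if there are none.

1, 5, 7

1. "aababccc" → match
2. "aabbcbaacaa" → no match
3. "ccbba" → no match
4. "cbbc" → no match
5. "bc" → match
6 → no match
7. "aa" → match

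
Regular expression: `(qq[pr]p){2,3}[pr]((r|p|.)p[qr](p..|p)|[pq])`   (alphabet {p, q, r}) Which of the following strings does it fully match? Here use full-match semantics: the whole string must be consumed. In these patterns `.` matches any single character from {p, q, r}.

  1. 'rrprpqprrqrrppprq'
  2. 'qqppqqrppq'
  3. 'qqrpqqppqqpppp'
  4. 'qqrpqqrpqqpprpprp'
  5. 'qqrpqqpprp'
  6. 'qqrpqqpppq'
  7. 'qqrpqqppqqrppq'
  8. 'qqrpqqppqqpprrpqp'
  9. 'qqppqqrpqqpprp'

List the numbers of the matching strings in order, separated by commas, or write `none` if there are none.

2, 3, 4, 5, 6, 7, 8, 9

1 → no match — must start with 'qq'
2. 'qqppqqrppq' → match
3 → match
4 → match
5. 'qqrpqqpprp' → match
6. 'qqrpqqpppq' → match
7 → match
8 → match
9 → match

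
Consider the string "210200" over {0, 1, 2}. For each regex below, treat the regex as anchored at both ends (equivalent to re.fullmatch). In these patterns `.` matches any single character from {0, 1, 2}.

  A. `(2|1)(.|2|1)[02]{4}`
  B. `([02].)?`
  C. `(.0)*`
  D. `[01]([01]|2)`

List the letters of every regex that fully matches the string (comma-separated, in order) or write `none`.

A

A → match
B → no match
C → no match
D → no match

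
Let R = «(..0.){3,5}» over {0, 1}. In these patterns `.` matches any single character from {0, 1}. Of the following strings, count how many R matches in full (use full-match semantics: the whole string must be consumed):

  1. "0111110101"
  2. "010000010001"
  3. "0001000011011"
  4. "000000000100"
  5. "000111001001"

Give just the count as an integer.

1. "0111110101" → no match
2. "010000010001" → match
3 → no match
4. "000000000100" → match
5. "000111001001" → match
Total matched: 3

3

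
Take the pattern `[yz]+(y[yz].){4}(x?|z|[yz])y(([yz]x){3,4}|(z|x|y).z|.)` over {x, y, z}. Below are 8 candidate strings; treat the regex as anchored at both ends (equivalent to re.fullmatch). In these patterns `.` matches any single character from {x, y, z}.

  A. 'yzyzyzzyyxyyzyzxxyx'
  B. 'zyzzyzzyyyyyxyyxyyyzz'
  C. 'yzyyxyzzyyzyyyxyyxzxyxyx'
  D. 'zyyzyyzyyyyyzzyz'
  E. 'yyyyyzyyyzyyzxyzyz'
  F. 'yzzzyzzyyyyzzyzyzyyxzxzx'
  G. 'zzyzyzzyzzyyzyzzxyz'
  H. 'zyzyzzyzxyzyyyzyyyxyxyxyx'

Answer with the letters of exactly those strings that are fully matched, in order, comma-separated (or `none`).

A, B, C, D, E, F, G, H

A → match
B → match
C → match
D → match
E → match
F → match
G → match
H → match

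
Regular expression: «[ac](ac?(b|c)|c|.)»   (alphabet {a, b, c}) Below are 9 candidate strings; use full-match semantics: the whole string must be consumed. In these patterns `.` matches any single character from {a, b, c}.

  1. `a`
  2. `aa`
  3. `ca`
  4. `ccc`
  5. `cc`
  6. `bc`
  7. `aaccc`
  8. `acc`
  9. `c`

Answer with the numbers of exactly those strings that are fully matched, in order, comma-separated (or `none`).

1 → no match
2 → match
3 → match
4 → no match
5 → match
6 → no match
7 → no match
8 → no match
9 → no match

2, 3, 5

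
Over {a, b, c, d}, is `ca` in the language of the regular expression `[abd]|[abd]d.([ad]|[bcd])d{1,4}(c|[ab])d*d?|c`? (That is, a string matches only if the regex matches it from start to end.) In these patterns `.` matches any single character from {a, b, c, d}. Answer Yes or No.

No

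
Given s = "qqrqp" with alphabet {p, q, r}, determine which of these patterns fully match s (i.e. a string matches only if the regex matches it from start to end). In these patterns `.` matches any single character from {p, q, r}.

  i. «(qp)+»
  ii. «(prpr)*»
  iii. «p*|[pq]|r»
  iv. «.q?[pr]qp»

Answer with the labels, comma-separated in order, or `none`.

i → no match — must start with "qp"
ii → no match
iii → no match
iv → match

iv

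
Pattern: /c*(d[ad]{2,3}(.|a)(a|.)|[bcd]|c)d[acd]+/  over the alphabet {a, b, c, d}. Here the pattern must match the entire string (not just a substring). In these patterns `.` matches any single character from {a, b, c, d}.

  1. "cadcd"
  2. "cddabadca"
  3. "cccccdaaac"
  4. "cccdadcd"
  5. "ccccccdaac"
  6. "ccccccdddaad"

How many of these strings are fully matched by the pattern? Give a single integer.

1 → no match
2 → match
3 → match
4 → match
5 → match
6 → match
Total matched: 5

5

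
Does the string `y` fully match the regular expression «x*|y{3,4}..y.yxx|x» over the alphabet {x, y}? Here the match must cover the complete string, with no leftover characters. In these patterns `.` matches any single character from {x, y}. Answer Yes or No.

No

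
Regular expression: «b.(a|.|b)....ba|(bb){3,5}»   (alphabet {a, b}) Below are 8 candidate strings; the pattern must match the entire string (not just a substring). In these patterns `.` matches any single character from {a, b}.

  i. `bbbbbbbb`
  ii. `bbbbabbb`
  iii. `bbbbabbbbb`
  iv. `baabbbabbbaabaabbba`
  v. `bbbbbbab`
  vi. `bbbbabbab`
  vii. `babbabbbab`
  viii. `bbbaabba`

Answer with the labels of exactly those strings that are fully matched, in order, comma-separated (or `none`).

i

i → match
ii → no match
iii → no match
iv → no match
v → no match
vi → no match
vii → no match
viii → no match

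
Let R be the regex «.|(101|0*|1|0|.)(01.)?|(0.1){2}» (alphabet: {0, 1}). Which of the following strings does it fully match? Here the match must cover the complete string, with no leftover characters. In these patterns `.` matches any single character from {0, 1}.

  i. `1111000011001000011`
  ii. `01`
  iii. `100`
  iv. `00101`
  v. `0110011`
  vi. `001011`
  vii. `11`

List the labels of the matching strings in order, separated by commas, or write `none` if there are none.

vi

i → no match
ii → no match
iii → no match
iv → no match
v → no match
vi → match
vii → no match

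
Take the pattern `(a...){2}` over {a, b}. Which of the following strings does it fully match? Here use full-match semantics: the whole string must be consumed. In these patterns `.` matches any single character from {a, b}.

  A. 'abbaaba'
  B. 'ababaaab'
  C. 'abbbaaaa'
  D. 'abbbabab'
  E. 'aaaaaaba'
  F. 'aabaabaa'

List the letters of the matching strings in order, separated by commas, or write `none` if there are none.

A → no match
B → match
C → match
D → match
E → match
F → match

B, C, D, E, F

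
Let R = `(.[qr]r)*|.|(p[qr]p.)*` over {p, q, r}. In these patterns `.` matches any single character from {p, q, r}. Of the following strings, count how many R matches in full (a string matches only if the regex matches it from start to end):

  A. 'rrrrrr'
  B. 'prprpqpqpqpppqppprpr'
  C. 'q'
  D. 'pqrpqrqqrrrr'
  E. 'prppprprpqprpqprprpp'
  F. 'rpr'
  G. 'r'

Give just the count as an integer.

6

A → match
B → match
C → match
D → match
E → match
F → no match
G → match
Total matched: 6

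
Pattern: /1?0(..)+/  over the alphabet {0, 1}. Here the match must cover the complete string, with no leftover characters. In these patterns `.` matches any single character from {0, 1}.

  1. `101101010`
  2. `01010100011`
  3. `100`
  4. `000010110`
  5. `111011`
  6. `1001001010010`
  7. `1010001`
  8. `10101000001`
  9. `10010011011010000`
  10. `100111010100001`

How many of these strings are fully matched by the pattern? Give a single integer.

2

1 → no match
2 → match
3 → no match
4 → match
5 → no match
6 → no match
7 → no match
8 → no match
9 → no match
10 → no match
Total matched: 2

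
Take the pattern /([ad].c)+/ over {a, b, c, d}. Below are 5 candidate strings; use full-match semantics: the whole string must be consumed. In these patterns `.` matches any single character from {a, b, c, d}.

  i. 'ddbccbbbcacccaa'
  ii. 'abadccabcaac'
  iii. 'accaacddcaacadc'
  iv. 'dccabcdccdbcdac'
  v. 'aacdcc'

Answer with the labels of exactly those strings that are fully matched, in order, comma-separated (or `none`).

i → no match — must end with 'c'
ii → no match
iii → match
iv → match
v → match

iii, iv, v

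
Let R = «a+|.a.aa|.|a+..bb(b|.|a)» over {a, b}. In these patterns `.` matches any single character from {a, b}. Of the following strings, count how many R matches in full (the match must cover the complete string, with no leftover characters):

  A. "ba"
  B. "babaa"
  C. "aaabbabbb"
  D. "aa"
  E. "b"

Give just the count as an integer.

3

A. "ba" → no match
B. "babaa" → match
C. "aaabbabbb" → no match
D. "aa" → match
E. "b" → match
Total matched: 3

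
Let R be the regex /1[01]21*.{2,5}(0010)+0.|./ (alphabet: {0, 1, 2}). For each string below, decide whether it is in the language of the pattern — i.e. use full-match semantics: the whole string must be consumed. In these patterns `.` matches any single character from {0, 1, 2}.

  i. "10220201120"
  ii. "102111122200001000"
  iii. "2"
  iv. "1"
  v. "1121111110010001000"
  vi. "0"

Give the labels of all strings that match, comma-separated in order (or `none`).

i → no match
ii → match
iii → match
iv → match
v → match
vi → match

ii, iii, iv, v, vi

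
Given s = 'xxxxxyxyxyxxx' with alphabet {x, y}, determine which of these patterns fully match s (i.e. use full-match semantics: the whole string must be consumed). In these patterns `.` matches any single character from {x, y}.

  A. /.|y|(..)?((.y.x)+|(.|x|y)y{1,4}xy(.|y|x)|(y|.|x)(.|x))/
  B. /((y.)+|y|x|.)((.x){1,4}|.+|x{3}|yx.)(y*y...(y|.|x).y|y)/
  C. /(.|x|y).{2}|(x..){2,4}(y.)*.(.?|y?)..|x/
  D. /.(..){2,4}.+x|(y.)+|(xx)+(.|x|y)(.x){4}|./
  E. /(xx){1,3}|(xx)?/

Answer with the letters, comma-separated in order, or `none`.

A → no match
B → no match — must end with 'y'
C → match
D → match
E → no match

C, D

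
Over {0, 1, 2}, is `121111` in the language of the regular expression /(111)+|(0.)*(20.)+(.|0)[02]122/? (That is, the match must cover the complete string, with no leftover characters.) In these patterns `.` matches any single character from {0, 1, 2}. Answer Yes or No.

No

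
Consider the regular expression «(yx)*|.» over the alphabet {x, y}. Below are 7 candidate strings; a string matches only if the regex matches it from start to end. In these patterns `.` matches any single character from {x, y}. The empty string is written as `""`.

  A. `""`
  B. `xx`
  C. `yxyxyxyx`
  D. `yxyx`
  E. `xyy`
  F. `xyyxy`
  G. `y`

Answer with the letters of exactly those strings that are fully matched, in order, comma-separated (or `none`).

A → match
B → no match
C → match
D → match
E → no match
F → no match
G → match

A, C, D, G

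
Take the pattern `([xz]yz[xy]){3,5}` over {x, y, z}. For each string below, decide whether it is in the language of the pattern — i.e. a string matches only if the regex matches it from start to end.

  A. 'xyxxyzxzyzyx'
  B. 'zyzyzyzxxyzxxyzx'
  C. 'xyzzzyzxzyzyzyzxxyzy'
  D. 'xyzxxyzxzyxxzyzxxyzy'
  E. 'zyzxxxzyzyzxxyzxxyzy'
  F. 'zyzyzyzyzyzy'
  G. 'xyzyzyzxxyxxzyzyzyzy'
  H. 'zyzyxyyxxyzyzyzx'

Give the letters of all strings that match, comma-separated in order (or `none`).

A. 'xyxxyzxzyzyx' → no match
B → match
C → no match
D → no match
E → no match
F. 'zyzyzyzyzyzy' → match
G → no match
H → no match

B, F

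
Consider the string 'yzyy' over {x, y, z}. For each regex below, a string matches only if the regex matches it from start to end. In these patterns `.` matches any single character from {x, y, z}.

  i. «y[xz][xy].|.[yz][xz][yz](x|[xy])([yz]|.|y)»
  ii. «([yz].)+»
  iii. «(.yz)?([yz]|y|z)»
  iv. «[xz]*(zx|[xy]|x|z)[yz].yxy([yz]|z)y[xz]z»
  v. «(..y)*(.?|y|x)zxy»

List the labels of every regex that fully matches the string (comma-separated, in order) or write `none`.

i, ii

i → match
ii → match
iii → no match
iv → no match — must end with 'z'
v → no match — must end with 'zxy'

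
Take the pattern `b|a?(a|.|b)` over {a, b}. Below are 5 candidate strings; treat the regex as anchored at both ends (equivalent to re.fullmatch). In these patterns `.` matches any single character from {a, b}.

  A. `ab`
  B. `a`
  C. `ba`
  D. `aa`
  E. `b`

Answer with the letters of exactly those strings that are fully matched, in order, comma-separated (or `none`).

A, B, D, E

A → match
B → match
C → no match
D → match
E → match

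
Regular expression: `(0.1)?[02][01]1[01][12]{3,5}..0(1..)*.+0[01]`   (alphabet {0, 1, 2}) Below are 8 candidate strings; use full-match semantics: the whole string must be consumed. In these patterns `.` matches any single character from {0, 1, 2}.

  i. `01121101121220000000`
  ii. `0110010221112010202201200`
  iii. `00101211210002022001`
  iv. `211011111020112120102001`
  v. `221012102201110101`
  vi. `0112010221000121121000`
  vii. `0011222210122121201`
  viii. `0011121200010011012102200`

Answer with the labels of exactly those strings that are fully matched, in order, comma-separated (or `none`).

i, ii, iii, iv, vi, vii, viii

i → match
ii → match
iii → match
iv → match
v → no match
vi → match
vii → match
viii → match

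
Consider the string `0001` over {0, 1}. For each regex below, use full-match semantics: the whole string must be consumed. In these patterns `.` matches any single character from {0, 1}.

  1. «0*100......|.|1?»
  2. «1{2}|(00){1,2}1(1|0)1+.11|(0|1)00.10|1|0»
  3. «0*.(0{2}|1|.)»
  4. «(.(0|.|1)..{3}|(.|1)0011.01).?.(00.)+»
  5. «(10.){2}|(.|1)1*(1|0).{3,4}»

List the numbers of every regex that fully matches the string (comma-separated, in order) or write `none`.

1 → no match
2 → no match
3 → match
4 → no match
5 → no match

3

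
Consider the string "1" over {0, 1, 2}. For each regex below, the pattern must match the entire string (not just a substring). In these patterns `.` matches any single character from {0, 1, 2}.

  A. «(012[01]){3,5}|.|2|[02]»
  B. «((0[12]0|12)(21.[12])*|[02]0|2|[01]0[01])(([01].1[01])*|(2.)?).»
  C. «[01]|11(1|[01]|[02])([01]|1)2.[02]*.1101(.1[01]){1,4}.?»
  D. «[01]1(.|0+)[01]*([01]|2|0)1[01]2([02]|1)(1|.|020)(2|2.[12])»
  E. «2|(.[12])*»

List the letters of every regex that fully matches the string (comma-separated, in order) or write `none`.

A, C

A → match
B → no match
C → match
D → no match
E → no match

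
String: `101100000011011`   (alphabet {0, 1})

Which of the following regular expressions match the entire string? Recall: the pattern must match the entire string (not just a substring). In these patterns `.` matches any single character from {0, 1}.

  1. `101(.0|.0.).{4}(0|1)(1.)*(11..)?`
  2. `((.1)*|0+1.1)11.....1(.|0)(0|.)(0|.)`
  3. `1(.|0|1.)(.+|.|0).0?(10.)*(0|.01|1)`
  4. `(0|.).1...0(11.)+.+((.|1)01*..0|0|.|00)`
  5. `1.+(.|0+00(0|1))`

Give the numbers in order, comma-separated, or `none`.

1, 3, 5

1 → match
2 → no match
3 → match
4 → no match
5 → match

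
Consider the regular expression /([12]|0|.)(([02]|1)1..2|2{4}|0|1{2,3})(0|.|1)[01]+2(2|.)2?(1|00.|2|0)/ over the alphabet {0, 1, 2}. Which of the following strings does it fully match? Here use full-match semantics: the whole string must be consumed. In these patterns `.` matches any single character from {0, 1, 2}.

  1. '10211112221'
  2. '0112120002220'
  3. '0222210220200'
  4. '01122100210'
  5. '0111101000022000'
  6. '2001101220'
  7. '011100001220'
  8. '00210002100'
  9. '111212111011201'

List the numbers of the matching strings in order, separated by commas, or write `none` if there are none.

1, 2, 5, 6, 7, 9

1 → match
2 → match
3 → no match
4 → no match
5 → match
6 → match
7 → match
8 → no match
9 → match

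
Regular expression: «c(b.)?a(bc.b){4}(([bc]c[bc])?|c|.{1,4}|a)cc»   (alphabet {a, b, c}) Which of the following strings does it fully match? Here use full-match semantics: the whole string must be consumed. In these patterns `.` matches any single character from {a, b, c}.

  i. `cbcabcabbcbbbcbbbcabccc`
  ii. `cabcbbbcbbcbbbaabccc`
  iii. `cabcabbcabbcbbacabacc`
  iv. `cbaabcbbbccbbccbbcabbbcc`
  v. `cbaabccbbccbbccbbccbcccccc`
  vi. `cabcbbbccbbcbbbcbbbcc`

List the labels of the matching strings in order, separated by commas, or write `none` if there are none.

i, iv, v, vi

i → match
ii → no match
iii → no match
iv → match
v → match
vi → match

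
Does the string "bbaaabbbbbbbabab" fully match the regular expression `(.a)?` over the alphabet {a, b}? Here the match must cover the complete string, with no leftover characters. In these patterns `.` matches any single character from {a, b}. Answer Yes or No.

No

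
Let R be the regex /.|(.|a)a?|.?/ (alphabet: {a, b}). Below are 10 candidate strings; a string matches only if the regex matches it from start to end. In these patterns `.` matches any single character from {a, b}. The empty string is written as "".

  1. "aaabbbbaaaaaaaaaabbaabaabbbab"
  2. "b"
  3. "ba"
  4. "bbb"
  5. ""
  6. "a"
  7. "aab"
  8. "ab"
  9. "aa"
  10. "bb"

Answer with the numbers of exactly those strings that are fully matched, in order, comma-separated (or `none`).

1 → no match
2. "b" → match
3. "ba" → match
4. "bbb" → no match
5. "" → match
6. "a" → match
7. "aab" → no match
8. "ab" → no match
9. "aa" → match
10. "bb" → no match

2, 3, 5, 6, 9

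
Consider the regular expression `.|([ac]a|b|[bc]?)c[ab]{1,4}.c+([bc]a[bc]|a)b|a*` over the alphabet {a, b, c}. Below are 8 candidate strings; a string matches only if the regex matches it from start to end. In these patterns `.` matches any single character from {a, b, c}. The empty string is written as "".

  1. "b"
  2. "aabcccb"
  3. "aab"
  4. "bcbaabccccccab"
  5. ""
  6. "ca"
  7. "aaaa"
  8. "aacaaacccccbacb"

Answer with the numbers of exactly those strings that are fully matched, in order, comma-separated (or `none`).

1 → match
2 → no match
3 → no match
4 → match
5 → match
6 → no match
7 → match
8 → match

1, 4, 5, 7, 8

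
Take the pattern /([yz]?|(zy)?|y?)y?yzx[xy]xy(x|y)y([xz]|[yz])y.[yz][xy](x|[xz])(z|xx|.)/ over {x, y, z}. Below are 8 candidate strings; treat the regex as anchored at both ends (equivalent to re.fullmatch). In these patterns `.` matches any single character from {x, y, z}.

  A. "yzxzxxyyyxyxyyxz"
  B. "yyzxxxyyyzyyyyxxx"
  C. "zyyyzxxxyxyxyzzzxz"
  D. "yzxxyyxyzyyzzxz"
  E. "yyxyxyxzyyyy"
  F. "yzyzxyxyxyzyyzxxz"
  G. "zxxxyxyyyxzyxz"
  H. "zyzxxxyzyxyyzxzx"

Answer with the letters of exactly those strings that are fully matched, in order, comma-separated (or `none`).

A → no match
B → match
C → no match
D → no match
E → no match
F → no match
G → no match
H → no match

B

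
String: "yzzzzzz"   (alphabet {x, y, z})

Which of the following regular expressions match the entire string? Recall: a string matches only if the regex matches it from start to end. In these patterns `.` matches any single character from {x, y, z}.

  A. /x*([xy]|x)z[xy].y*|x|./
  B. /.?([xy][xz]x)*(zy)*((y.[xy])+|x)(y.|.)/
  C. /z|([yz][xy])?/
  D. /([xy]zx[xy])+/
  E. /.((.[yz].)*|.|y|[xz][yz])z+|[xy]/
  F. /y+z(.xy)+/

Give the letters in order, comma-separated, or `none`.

E

A → no match
B → no match
C → no match
D → no match
E → match
F → no match — must end with "xy"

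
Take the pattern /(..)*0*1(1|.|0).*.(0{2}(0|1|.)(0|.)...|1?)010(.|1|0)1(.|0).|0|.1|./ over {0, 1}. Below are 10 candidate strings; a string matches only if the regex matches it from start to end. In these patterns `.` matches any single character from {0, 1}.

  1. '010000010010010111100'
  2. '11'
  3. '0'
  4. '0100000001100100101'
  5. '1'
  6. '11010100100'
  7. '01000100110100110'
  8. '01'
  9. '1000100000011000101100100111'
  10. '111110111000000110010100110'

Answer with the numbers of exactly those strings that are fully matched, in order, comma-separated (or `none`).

2, 3, 4, 5, 6, 7, 8, 9, 10

1 → no match
2 → match
3 → match
4 → match
5 → match
6 → match
7 → match
8 → match
9 → match
10 → match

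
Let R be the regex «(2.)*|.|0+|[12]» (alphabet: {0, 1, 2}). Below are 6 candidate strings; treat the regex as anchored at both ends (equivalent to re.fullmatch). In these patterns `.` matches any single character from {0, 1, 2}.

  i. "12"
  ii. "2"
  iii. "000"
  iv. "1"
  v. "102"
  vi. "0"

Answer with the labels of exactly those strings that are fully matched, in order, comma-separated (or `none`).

ii, iii, iv, vi

i → no match
ii → match
iii → match
iv → match
v → no match
vi → match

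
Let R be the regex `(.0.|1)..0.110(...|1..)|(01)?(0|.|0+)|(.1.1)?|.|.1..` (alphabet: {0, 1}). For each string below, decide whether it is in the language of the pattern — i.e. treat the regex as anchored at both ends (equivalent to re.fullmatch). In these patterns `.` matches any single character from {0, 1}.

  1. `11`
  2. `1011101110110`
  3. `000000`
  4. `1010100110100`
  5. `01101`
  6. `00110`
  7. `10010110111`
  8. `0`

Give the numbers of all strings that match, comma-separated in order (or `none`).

2, 3, 4, 8

1 → no match
2 → match
3 → match
4 → match
5 → no match
6 → no match
7 → no match
8 → match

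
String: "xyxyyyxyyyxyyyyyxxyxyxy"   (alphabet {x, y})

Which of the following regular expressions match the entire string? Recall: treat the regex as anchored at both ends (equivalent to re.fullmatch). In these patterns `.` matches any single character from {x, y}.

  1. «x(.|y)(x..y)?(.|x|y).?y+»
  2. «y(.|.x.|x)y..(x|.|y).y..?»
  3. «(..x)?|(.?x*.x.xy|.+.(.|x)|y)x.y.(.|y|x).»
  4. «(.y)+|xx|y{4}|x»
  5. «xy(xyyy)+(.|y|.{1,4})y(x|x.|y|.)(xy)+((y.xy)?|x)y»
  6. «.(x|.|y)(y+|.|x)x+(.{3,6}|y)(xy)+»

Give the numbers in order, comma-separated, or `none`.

5

1 → no match
2 → no match — must start with "y"
3 → no match
4 → no match
5 → match
6 → no match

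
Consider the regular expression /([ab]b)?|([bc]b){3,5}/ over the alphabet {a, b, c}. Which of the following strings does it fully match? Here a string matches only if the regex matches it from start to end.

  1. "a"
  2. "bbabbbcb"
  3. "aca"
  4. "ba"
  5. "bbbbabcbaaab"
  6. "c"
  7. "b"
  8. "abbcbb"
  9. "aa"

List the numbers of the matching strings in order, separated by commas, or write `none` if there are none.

1 → no match
2 → no match
3 → no match
4 → no match
5 → no match
6 → no match
7 → no match
8 → no match
9 → no match

none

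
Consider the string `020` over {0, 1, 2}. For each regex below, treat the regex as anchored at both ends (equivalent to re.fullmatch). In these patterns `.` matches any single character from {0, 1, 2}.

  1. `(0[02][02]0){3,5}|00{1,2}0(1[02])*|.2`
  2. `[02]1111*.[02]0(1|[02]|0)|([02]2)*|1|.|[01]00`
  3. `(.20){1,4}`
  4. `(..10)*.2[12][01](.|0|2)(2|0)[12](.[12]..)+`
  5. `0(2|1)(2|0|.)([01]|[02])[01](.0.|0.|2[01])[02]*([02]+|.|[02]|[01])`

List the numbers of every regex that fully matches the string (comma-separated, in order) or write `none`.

3

1 → no match
2 → no match
3 → match
4 → no match
5 → no match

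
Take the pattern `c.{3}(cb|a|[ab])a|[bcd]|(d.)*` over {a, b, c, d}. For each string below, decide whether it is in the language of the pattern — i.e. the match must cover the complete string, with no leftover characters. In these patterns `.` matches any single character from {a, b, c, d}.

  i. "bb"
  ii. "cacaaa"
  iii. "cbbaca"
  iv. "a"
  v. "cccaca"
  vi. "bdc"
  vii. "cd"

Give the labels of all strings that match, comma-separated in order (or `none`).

ii

i. "bb" → no match
ii. "cacaaa" → match
iii. "cbbaca" → no match
iv. "a" → no match
v. "cccaca" → no match
vi. "bdc" → no match
vii. "cd" → no match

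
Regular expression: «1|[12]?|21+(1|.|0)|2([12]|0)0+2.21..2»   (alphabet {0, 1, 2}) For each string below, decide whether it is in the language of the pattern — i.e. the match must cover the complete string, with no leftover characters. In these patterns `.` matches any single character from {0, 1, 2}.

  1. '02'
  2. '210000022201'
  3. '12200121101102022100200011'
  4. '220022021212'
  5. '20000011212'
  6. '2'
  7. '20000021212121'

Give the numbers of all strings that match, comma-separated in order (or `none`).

6

1 → no match
2 → no match
3 → no match
4 → no match
5 → no match
6 → match
7 → no match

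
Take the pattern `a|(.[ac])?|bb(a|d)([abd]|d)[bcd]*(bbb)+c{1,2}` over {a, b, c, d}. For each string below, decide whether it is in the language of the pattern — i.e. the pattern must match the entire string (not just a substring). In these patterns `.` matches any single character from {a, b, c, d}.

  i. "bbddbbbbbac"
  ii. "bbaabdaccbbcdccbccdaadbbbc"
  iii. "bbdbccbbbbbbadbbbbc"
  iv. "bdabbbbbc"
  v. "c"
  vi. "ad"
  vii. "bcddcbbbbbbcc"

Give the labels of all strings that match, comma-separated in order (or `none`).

none

i → no match
ii → no match
iii → no match
iv → no match
v → no match
vi → no match
vii → no match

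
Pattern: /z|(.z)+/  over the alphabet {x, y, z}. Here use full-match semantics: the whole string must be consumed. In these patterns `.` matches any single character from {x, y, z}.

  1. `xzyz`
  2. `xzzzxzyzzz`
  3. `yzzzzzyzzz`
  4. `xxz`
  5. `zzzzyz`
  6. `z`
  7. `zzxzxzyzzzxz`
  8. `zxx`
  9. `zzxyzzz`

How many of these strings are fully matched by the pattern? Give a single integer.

1 → match
2 → match
3 → match
4 → no match
5 → match
6 → match
7 → match
8 → no match — must end with `z`
9 → no match
Total matched: 6

6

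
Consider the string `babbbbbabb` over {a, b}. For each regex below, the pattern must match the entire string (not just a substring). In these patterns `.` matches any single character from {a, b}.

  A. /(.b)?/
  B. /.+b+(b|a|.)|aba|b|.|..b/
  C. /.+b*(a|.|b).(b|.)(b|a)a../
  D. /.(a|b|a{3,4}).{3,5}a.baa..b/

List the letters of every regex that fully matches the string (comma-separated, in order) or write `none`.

A → no match
B → match
C → match
D → no match

B, C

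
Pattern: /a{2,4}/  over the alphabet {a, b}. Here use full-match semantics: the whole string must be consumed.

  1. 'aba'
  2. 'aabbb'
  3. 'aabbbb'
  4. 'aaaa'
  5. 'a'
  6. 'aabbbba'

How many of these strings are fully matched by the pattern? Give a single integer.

1

1 → no match
2 → no match — must end with 'a'
3 → no match — must end with 'a'
4 → match
5 → no match
6 → no match
Total matched: 1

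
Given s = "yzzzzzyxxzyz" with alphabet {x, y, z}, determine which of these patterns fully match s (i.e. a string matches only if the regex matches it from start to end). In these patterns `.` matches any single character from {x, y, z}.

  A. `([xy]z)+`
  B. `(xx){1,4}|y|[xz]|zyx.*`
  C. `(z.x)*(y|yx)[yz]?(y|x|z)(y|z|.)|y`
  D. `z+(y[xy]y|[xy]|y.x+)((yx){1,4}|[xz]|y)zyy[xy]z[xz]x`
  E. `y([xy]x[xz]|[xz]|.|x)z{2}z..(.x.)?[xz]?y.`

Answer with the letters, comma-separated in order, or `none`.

A → no match
B → no match
C → no match
D → no match — must start with "z"
E → match

E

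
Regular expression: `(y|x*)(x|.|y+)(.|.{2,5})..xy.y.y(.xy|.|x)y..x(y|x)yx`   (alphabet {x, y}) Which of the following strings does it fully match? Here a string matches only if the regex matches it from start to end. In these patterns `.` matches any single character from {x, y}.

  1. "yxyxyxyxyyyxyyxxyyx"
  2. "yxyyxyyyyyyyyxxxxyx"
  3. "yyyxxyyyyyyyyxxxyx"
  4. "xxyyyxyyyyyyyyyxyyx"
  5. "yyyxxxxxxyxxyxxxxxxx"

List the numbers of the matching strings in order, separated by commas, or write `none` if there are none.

1, 3, 4

1 → match
2 → no match
3 → match
4 → match
5 → no match — must end with "yx"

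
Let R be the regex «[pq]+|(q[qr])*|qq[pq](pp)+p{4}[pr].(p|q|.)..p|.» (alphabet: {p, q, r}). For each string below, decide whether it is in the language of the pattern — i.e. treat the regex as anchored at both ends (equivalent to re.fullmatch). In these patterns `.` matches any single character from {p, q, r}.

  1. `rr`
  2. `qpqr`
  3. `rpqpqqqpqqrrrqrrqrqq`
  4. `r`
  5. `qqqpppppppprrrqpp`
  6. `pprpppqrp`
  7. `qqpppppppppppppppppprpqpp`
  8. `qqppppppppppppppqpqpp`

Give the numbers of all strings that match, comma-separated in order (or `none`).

1. `rr` → no match
2. `qpqr` → no match
3 → no match
4. `r` → match
5 → match
6. `pprpppqrp` → no match
7 → match
8 → match

4, 5, 7, 8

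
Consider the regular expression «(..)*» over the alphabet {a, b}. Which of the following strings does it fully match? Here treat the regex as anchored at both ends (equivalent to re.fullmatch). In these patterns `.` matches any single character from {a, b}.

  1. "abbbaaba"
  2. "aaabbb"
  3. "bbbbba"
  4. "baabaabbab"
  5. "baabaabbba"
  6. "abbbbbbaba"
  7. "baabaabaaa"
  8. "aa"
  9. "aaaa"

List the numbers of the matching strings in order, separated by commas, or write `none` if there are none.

1, 2, 3, 4, 5, 6, 7, 8, 9

1 → match
2 → match
3 → match
4 → match
5 → match
6 → match
7 → match
8 → match
9 → match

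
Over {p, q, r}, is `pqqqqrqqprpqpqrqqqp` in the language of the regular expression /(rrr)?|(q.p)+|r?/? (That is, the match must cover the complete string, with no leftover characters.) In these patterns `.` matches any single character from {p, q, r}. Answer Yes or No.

No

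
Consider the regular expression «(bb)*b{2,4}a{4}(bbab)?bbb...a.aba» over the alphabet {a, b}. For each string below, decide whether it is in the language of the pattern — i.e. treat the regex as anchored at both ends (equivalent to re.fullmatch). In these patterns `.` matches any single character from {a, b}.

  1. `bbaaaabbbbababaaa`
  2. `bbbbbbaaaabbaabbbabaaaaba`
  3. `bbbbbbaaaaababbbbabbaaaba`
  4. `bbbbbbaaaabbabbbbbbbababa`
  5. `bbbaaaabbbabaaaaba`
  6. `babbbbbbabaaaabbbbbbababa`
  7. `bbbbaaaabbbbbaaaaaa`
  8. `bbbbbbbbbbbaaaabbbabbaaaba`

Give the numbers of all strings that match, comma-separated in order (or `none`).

1 → no match — must end with `aba`
2 → no match
3 → no match
4 → match
5 → match
6 → no match
7 → no match — must end with `aba`
8 → match

4, 5, 8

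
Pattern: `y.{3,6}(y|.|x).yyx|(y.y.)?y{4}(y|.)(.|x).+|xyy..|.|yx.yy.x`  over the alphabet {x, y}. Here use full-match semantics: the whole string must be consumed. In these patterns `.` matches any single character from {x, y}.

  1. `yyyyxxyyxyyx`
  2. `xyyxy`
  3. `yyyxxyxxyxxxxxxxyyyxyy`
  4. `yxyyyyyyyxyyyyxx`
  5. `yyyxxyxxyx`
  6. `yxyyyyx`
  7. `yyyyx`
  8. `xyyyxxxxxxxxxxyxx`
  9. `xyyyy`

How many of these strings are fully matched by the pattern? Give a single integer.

1 → match
2 → match
3 → no match
4 → match
5 → no match
6 → match
7 → no match
8 → no match
9 → match
Total matched: 5

5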